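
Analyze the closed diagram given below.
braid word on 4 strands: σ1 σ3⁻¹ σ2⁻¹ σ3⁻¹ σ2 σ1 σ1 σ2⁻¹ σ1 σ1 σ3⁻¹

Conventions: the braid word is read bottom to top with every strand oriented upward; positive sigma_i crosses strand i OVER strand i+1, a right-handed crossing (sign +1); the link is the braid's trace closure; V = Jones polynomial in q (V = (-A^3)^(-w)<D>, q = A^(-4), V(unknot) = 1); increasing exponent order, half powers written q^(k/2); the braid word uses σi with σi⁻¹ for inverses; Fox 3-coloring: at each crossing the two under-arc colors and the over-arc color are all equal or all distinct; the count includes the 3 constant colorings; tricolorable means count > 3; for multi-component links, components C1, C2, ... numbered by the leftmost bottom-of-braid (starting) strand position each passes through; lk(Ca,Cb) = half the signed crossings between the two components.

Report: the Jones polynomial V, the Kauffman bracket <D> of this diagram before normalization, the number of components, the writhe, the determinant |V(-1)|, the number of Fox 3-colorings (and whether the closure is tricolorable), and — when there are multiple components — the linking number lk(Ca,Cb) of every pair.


V(q) = -q^-2 + 2q^-1 - 3 + 5q - 4q^2 + 5q^3 - 4q^4 + 2q^5 - q^6
bracket: A^-21 - 2A^-17 + 4A^-13 - 5A^-9 + 4A^-5 - 5A^-1 + 3A^3 - 2A^7 + A^11, w = +1
1 component, writhe +1, over 11 crossings
det 27, colorings 9 of 3^11 — tricolorable
observation: det 27 = |V(-1)|; divisible by 3, so tricolorable


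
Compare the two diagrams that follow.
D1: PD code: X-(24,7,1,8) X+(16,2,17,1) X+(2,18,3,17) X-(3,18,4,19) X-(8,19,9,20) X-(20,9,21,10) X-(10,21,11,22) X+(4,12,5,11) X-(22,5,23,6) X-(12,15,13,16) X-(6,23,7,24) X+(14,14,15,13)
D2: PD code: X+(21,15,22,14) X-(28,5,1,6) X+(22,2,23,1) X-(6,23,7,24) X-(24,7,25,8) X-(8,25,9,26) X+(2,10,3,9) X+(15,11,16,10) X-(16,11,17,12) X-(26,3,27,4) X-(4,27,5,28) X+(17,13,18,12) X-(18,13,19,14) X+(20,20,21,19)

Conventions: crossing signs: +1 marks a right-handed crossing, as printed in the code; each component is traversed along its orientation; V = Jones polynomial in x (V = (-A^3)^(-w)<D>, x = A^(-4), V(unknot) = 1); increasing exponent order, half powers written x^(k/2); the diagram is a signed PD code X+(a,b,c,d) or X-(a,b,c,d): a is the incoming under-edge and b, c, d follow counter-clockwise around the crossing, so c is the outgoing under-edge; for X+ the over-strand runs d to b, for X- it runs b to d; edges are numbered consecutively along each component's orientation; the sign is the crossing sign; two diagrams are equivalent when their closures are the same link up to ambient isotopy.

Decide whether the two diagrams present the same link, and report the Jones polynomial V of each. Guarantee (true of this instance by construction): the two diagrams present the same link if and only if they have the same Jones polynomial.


equivalent: yes
D1 (bracket A^-12 - A^-8 + 3A^-4 - 3 + 3A^4 - 4A^8 + 3A^12 - 2A^16 + A^20; 12 crossings at w = -4): V = x^-8 - 2x^-7 + 3x^-6 - 4x^-5 + 3x^-4 - 3x^-3 + 3x^-2 - x^-1 + 1
V(D2) = x^-8 - 2x^-7 + 3x^-6 - 4x^-5 + 3x^-4 - 3x^-3 + 3x^-2 - x^-1 + 1  (w -2, c 14, <D> = A^-6 - A^-2 + 3A^2 - 3A^6 + 3A^10 - 4A^14 + 3A^18 - 2A^22 + A^26)
key observation: from 12 to 14 crossings by R-moves: one link, two diagrams


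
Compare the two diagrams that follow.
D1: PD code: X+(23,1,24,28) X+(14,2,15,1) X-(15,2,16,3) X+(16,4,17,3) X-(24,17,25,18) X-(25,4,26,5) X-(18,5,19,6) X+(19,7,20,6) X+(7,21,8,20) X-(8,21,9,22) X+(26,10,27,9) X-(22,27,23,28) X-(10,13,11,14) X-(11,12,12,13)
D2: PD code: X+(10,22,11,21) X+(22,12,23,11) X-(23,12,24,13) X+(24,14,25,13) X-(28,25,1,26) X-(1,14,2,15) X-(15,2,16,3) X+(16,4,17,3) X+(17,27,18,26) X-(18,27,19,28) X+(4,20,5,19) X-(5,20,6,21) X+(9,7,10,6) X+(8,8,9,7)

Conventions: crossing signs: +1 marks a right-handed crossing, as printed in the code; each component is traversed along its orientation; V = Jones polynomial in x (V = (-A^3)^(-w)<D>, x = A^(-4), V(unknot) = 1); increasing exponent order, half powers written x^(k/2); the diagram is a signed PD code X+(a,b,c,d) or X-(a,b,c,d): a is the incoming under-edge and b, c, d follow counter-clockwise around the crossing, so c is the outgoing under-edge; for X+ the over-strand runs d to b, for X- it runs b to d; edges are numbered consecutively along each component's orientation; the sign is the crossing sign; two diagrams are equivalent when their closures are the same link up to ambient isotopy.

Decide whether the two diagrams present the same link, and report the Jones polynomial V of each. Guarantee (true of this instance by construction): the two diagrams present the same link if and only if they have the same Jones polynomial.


equivalent: yes
V(D1) = 1  (w -2, c 14, <D> = A^-6)
V(D2) = 1  (w +2, c 14, <D> = A^6)
why: Reidemeister moves carry D1 (14 crossings) to D2 (14)


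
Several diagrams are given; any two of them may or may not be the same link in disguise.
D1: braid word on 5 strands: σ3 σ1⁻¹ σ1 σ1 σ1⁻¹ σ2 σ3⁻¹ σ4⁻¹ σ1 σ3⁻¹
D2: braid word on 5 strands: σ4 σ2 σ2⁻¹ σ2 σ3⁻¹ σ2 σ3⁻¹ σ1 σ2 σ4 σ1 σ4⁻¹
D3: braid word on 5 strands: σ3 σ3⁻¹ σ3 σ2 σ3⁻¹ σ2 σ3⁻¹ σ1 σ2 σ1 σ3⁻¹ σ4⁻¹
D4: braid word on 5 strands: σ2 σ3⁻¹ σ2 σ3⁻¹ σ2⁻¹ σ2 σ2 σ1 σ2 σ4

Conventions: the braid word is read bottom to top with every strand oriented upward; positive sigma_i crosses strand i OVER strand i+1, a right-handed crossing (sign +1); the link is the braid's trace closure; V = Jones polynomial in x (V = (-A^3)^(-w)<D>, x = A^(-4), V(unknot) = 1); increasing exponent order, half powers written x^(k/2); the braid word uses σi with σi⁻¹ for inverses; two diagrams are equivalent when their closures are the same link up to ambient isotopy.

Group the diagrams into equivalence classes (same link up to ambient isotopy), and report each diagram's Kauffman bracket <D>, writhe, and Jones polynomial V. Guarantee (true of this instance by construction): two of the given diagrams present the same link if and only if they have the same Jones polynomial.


equivalence classes: {D1} | {D2, D3, D4}
D1 (bracket 1; 10 crossings at w = 0): V = 1
V(D2) = x^-1 - 1 + 2x - 2x^2 + 2x^3 - 2x^4 + x^5  (w +4, c 12, <D> = A^-8 - 2A^-4 + 2 - 2A^4 + 2A^8 - A^12 + A^16)
V(D3) = x^-1 - 1 + 2x - 2x^2 + 2x^3 - 2x^4 + x^5  [12 crossings, <D> = A^-14 - 2A^-10 + 2A^-6 - 2A^-2 + 2A^2 - A^6 + A^10, w = +2]
D4 (bracket A^-8 - 2A^-4 + 2 - 2A^4 + 2A^8 - A^12 + A^16; 10 crossings at w = +4): V = x^-1 - 1 + 2x - 2x^2 + 2x^3 - 2x^4 + x^5
observation: 2 classes among 4 diagrams; unequal V(x) rules out equality


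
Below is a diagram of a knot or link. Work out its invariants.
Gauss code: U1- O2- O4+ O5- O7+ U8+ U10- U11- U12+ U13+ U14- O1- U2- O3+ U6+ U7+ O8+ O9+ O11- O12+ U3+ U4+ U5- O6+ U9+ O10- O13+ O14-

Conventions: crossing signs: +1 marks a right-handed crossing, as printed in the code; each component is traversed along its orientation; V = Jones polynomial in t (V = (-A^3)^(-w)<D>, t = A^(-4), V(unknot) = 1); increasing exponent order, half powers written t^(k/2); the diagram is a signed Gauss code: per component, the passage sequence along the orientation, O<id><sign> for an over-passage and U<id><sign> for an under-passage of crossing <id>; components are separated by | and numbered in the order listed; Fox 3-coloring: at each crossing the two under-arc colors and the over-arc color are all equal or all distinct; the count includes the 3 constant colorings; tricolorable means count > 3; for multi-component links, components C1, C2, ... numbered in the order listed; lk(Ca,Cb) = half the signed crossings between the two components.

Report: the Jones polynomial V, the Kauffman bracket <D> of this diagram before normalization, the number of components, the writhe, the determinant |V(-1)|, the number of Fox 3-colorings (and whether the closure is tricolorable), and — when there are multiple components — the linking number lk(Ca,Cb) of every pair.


V = -t^-1 + 2 - t + 2t^2 - t^3 + t^4 - t^5
<D> = -A^-14 + A^-10 - A^-6 + 2A^-2 - A^2 + 2A^6 - A^10 (w = +2)
1 component over 14 crossings, w = +2
9 Fox colorings among 3^14, |V(-1)| = 9: tricolorable
why: w = +2 (over 14 crossings) is diagram-only; (-A^3)^(-2) removes it from V


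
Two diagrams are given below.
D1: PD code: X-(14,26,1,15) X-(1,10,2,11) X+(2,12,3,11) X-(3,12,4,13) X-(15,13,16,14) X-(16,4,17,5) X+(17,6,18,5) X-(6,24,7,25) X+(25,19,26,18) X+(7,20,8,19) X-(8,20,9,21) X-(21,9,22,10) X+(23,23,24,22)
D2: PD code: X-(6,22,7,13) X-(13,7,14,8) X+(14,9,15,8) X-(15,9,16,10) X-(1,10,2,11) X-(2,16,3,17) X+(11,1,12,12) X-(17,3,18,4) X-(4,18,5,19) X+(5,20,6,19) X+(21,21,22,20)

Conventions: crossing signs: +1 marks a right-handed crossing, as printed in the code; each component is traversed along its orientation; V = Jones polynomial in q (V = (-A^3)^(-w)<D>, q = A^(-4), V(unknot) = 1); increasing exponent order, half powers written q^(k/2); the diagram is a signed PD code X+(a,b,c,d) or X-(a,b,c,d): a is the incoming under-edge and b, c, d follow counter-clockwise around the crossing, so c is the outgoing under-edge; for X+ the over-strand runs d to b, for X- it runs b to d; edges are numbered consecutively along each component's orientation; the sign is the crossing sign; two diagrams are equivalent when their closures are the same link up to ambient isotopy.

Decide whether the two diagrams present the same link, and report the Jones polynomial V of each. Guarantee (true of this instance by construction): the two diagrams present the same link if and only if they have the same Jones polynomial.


same link: no
V(D1) = -q^(-9/2) - q^(-5/2) + q^(-3/2) - q^(-1/2)  [13 crossings, <D> = A^-7 - A^-3 + A + A^9, w = -3]
V(D2) = -q^(-11/2) + q^(-9/2) - q^(-7/2) - q^(-3/2)  (w -3, c 11, <D> = A^-3 + A^5 - A^9 + A^13)
note: comparing 2 Jones polynomials yields 2 groups


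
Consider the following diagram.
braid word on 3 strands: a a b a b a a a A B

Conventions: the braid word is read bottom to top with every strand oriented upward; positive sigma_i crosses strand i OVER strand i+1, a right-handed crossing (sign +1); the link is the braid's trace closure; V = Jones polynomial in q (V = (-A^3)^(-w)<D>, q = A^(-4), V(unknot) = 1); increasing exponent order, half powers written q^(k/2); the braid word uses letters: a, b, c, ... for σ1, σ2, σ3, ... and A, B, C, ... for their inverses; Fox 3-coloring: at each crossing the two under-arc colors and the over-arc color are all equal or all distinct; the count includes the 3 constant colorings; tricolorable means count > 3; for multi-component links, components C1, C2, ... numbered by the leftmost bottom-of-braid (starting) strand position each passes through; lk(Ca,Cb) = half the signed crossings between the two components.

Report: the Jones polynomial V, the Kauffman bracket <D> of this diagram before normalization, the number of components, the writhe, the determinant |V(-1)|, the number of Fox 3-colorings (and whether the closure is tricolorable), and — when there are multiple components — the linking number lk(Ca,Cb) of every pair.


V(q) = q^2 + 2q^4 - 2q^5 + q^6 - 2q^7 + q^8
bracket: A^-14 - 2A^-10 + A^-6 - 2A^-2 + 2A^2 + A^10, w = +6
1 component, writhe +6, over 10 crossings
det 9, colorings 27 of 3^10 — tricolorable
observation: det 9 = |V(-1)|; divisible by 3, so tricolorable


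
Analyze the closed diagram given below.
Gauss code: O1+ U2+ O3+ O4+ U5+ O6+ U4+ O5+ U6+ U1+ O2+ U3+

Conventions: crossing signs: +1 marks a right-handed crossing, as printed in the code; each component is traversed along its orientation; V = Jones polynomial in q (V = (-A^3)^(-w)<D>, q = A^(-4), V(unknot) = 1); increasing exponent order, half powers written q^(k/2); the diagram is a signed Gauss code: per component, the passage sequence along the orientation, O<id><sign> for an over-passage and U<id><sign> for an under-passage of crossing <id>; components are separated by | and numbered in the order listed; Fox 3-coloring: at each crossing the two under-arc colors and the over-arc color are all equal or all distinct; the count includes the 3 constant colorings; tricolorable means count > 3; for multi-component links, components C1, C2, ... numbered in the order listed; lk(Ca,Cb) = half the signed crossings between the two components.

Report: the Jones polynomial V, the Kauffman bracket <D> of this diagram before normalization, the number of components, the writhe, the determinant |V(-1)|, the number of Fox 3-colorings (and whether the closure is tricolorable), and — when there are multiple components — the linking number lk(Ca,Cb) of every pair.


Jones polynomial: V(q) = q^2 + 2q^4 - 2q^5 + q^6 - 2q^7 + q^8
<D> = A^-14 - 2A^-10 + A^-6 - 2A^-2 + 2A^2 + A^10; writhe +6
components 1, writhe +6 (6 crossings)
3-colorings: 27 of 3^6, det 9 — tricolorable
note: the span of V is 6, forcing >= 6 crossings in any diagram


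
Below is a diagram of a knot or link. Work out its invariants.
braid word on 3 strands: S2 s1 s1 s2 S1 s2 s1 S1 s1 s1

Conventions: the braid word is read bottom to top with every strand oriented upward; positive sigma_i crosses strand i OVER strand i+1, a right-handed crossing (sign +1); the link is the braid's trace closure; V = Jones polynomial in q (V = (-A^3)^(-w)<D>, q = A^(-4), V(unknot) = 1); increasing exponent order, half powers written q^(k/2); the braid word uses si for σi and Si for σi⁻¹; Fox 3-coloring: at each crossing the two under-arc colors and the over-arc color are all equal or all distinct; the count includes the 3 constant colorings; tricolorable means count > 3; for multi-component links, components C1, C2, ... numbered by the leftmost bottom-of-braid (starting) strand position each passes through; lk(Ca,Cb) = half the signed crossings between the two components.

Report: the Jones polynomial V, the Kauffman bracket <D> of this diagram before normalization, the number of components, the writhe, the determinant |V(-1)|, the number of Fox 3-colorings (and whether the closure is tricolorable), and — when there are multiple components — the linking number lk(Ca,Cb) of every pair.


V = 2q - 2q^2 + 3q^3 - 3q^4 + 2q^5 - 2q^6 + q^7
<D> = A^-16 - 2A^-12 + 2A^-8 - 3A^-4 + 3 - 2A^4 + 2A^8 (w = +4)
1 component over 10 crossings, w = +4
9 Fox colorings among 3^10, |V(-1)| = 15: tricolorable
why: free reduction leaves σ2⁻¹ σ1 σ1 σ2 σ1⁻¹ σ2 σ1 σ1 of the original 10 letters


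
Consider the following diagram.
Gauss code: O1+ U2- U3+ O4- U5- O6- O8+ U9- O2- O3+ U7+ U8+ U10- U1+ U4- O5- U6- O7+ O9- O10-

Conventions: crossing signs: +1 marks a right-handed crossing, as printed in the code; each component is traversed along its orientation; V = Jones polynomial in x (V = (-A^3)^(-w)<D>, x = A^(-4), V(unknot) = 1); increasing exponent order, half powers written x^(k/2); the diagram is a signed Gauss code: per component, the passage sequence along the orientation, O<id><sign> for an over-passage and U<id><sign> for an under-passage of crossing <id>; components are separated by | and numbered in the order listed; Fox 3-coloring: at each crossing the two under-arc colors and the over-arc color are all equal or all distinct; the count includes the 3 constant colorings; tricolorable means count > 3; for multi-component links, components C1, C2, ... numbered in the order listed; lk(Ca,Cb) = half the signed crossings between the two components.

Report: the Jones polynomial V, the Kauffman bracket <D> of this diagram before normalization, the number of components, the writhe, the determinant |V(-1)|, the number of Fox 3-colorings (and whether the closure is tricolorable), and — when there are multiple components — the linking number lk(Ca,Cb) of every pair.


V(x) = -x^-4 + x^-3 + x^-1
bracket: A^-2 + A^6 - A^10, w = -2
1 component, writhe -2, over 10 crossings
det 3, colorings 9 of 3^10 — tricolorable
observation: the span of V is 3, forcing >= 3 crossings in any diagram


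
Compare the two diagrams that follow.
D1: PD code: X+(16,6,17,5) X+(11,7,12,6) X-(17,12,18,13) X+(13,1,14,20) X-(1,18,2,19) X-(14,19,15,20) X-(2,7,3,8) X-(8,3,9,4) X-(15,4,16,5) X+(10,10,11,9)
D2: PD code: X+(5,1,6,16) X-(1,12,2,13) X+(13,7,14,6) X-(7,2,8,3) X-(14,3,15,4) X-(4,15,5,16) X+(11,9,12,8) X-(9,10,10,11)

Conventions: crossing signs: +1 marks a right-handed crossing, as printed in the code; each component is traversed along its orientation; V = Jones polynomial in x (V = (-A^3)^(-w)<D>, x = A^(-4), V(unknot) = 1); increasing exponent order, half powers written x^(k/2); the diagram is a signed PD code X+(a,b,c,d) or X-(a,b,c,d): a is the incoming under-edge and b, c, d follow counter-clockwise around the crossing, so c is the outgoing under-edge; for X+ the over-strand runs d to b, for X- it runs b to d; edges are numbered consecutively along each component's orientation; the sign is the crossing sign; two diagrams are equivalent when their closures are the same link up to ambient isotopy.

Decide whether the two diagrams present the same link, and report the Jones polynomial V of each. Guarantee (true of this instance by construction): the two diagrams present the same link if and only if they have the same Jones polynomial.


equivalent: yes
D1 (bracket A^-6; 10 crossings at w = -2): V = 1
D2 (bracket A^-6; 8 crossings at w = -2): V = 1
key observation: from 10 to 8 crossings by R-moves: one link, two diagrams


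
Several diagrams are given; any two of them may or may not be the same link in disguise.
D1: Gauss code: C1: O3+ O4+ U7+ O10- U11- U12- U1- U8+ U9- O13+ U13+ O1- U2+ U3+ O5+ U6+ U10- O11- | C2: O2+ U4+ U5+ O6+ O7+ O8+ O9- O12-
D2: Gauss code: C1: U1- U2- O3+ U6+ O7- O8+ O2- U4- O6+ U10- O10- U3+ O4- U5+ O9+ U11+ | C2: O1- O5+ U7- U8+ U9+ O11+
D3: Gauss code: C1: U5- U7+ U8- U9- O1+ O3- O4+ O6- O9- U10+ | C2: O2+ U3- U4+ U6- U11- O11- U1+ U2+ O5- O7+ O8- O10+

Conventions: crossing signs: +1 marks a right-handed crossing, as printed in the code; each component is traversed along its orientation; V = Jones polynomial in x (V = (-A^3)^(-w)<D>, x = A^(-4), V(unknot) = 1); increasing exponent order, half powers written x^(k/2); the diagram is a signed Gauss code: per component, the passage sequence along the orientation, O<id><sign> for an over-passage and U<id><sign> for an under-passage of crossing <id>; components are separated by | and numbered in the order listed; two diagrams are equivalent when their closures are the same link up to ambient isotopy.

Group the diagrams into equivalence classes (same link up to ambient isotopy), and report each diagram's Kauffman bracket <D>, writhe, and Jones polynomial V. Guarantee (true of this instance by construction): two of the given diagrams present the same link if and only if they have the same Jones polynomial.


grouping into links: {D1} | {D2} | {D3}
V(D1) = -x^(1/2) + x^(3/2) - x^(5/2) - x^(9/2)  (w +3, c 13, <D> = A^-9 + A^-1 - A^3 + A^7)
V(D2) = -x^(-3/2) + x^(-1/2) - 2x^(1/2) + 2x^(3/2) - 2x^(5/2) + x^(7/2) - x^(9/2)  (w +1, c 11, <D> = A^-15 - A^-11 + 2A^-7 - 2A^-3 + 2A - A^5 + A^9)
V(D3) = -x^(-1/2) - x^(1/2)  [11 crossings, <D> = A^-5 + A^-1, w = -1]
why: comparing 3 Jones polynomials yields 3 groups


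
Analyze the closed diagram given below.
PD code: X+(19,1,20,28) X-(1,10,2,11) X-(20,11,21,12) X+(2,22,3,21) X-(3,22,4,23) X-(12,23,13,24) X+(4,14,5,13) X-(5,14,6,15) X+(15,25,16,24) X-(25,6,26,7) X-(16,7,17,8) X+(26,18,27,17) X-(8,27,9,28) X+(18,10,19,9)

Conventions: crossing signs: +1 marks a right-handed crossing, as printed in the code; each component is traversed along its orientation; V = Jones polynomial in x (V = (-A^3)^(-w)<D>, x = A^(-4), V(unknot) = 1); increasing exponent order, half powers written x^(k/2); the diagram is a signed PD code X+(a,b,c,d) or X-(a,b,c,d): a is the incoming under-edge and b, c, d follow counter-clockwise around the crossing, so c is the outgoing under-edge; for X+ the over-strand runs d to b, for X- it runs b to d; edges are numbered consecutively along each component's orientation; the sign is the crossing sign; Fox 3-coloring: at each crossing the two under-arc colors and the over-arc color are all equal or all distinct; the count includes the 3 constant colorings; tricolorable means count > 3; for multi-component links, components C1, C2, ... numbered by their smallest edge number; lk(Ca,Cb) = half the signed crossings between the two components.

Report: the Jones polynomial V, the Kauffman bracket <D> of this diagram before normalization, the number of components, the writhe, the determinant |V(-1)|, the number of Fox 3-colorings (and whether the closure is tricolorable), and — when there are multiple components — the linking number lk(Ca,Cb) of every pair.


V = -x^-4 + x^-3 + x^-1
<D> = A^-2 + A^6 - A^10 (w = -2)
1 component over 14 crossings, w = -2
9 Fox colorings among 3^14, |V(-1)| = 3: tricolorable
why: det 3 = |V(-1)|; divisible by 3, so tricolorable


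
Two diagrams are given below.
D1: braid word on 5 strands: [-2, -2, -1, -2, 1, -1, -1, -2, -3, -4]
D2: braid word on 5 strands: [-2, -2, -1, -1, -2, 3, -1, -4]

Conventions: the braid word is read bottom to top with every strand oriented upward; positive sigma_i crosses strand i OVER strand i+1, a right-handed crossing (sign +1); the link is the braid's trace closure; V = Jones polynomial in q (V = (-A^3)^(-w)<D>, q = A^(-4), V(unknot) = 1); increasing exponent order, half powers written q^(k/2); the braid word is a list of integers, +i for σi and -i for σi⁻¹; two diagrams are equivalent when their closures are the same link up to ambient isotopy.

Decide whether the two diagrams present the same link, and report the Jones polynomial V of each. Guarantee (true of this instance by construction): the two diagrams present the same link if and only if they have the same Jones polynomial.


same link: yes
V(D1) = -q^-7 + q^-6 - q^-5 + q^-4 + q^-2  [10 crossings, <D> = A^-16 + A^-8 - A^-4 + 1 - A^4, w = -8]
V(D2) = -q^-7 + q^-6 - q^-5 + q^-4 + q^-2  (w -6, c 8, <D> = A^-10 + A^-2 - A^2 + A^6 - A^10)
note: from 10 to 8 crossings by R-moves: one link, two diagrams


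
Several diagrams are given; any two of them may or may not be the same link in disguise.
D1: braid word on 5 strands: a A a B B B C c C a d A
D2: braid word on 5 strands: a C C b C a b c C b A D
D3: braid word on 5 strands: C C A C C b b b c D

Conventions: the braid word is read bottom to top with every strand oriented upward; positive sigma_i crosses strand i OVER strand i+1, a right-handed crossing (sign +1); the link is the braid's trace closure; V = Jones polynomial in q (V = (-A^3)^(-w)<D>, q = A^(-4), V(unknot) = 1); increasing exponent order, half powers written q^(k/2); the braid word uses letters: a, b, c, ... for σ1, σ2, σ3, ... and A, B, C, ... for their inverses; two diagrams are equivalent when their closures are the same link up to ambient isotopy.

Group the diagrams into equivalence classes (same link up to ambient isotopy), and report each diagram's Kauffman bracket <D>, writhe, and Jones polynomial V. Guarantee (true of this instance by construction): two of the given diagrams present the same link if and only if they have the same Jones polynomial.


classes: {D1} | {D2} | {D3}
V(D1) = -q^-4 + q^-3 + q^-1  [12 crossings, <D> = A^-2 + A^6 - A^10, w = -2]
D2 (bracket -A^-12 + 2A^-8 - 2A^-4 + 3 - 2A^4 + 2A^8 - A^12; 12 crossings at w = 0): V = -q^-3 + 2q^-2 - 2q^-1 + 3 - 2q + 2q^2 - q^3
V(D3) = -q^-3 + q^-2 - q^-1 + 3 - q + q^2 - q^3  [10 crossings, <D> = -A^-18 + A^-14 - A^-10 + 3A^-6 - A^-2 + A^2 - A^6, w = -2]
note: 3 values of V(q) split the 3 diagrams


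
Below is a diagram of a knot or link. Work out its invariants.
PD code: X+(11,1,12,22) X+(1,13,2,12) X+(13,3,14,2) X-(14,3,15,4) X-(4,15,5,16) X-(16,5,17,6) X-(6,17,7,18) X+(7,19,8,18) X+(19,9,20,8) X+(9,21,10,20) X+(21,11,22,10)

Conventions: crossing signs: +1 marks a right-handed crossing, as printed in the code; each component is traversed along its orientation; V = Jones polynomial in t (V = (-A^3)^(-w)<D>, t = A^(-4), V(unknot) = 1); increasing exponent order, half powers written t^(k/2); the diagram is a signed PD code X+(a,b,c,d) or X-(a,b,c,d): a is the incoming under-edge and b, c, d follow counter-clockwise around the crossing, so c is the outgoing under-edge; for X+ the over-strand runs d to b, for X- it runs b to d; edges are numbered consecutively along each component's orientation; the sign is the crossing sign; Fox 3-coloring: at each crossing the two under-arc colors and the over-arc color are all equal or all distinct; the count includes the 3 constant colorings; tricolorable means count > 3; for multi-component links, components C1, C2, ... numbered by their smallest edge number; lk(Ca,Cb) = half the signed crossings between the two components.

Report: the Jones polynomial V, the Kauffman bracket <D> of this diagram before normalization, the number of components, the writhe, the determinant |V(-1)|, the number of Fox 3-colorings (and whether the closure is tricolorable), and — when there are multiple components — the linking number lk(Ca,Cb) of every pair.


V = t + t^3 - t^4
<D> = A^-7 - A^-3 - A^5 (w = +3)
1 component over 11 crossings, w = +3
9 Fox colorings among 3^11, |V(-1)| = 3: tricolorable
why: w = +3 shifts under R1 moves; the (-A^3)^(-3) factor cancels that in V


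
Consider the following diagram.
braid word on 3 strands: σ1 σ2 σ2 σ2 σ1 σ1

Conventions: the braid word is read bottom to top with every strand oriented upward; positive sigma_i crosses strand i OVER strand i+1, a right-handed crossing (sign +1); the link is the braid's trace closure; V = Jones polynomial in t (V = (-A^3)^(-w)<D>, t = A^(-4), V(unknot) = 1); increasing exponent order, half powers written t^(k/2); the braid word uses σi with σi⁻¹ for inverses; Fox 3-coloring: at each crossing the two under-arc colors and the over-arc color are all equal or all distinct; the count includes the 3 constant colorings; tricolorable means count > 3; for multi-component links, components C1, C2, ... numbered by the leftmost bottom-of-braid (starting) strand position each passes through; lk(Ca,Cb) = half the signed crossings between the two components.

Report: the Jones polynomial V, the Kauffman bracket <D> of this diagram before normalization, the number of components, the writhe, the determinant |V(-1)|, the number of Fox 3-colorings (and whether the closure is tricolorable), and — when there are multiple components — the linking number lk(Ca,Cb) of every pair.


V = t^2 + 2t^4 - 2t^5 + t^6 - 2t^7 + t^8
<D> = A^-14 - 2A^-10 + A^-6 - 2A^-2 + 2A^2 + A^10 (w = +6)
1 component over 6 crossings, w = +6
27 Fox colorings among 3^6, |V(-1)| = 9: tricolorable
why: the span of V is 6, forcing >= 6 crossings in any diagram


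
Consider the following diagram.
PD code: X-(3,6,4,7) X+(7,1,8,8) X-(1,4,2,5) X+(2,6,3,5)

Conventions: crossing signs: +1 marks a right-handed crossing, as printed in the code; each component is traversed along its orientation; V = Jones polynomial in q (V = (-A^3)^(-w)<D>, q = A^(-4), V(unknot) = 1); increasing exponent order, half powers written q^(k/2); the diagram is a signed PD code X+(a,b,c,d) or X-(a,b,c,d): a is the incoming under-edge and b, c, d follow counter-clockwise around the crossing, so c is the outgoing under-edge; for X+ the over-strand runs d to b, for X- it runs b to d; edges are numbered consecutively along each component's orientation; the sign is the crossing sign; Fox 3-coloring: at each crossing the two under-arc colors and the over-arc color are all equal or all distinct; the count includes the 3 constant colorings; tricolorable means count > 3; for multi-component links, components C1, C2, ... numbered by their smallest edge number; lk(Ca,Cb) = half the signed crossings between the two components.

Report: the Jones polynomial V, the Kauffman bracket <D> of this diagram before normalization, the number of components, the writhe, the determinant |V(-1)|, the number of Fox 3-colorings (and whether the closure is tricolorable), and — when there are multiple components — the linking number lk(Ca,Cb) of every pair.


V(q) = 1
bracket: 1, w = 0
1 component, writhe 0, over 4 crossings
det 1, colorings 3 of 3^4 — not tricolorable
observation: w = 0 (over 4 crossings) is diagram-only; (-A^3)^(0) removes it from V


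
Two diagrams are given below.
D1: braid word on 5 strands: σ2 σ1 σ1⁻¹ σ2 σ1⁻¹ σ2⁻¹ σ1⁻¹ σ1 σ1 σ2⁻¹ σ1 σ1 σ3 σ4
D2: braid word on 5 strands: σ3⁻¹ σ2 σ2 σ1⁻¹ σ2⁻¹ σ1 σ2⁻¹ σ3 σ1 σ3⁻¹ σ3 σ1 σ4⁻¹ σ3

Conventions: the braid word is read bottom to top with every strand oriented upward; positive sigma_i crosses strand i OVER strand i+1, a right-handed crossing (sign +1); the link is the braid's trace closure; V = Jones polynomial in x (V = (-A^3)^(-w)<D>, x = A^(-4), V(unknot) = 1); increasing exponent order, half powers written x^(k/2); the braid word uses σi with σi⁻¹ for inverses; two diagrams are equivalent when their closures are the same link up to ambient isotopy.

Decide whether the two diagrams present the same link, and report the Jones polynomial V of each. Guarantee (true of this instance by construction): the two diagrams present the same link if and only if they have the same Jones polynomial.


equivalent: yes
V(D1) = x^-1 - 1 + 2x - 2x^2 + 2x^3 - 2x^4 + x^5  (w +4, c 14, <D> = A^-8 - 2A^-4 + 2 - 2A^4 + 2A^8 - A^12 + A^16)
V(D2) = x^-1 - 1 + 2x - 2x^2 + 2x^3 - 2x^4 + x^5  (w +2, c 14, <D> = A^-14 - 2A^-10 + 2A^-6 - 2A^-2 + 2A^2 - A^6 + A^10)
why: one V(x) for all 2 diagrams — one class (guaranteed)


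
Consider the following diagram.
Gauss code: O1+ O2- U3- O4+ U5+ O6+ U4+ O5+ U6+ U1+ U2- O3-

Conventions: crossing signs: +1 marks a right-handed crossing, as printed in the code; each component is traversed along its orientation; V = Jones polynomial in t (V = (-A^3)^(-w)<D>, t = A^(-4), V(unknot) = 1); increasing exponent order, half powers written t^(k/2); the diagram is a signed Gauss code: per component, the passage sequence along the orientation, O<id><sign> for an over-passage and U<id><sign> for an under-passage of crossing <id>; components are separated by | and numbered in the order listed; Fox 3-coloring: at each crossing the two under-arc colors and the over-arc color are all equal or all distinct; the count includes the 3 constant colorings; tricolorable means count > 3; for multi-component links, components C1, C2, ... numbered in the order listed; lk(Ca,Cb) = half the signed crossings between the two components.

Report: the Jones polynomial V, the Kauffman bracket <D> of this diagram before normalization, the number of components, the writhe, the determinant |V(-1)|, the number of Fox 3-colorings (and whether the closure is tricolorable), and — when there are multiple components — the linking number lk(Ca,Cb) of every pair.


Jones polynomial: V(t) = t + t^3 - t^4
<D> = -A^-10 + A^-6 + A^2; writhe +2
components 1, writhe +2 (6 crossings)
3-colorings: 9 of 3^6, det 3 — tricolorable
note: w = +2 (over 6 crossings) is diagram-only; (-A^3)^(-2) removes it from V


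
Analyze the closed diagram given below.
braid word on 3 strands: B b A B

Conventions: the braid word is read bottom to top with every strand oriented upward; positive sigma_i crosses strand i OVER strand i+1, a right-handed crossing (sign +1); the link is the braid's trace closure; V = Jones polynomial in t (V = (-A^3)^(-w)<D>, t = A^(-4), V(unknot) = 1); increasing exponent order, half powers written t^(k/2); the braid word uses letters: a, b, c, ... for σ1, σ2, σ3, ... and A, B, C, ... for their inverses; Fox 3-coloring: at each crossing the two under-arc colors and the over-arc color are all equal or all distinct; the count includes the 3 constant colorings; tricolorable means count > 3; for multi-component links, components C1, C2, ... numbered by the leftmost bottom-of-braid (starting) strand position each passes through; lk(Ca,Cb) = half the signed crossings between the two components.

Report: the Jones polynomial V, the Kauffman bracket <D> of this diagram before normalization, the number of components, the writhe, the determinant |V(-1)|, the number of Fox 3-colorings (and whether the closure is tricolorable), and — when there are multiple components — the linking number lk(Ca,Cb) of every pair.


Jones polynomial: V(t) = 1
<D> = A^-6; writhe -2
components 1, writhe -2 (4 crossings)
3-colorings: 3 of 3^4, det 1 — not tricolorable
note: inverse pairs cancel, leaving σ1⁻¹ σ2⁻¹


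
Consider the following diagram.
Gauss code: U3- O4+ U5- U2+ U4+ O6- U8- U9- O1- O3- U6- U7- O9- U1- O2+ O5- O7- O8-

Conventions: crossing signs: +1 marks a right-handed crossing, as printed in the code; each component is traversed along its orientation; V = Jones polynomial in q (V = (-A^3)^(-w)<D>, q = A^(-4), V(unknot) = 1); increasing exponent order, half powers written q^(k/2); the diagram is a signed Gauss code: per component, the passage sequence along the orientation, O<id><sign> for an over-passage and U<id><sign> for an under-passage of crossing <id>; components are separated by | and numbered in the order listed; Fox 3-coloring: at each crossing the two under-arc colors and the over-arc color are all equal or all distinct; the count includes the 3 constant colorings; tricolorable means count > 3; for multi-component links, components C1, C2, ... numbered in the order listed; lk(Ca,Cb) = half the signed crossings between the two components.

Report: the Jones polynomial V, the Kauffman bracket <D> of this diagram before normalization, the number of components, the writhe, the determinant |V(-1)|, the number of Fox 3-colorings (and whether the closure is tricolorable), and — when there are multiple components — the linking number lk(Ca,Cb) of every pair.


V = -q^-7 + q^-6 - q^-5 + q^-4 + q^-2
<D> = -A^-7 - A + A^5 - A^9 + A^13 (w = -5)
1 component over 9 crossings, w = -5
3 Fox colorings among 3^9, |V(-1)| = 5: not tricolorable
why: w = -5 shifts under R1 moves; the (-A^3)^(5) factor cancels that in V


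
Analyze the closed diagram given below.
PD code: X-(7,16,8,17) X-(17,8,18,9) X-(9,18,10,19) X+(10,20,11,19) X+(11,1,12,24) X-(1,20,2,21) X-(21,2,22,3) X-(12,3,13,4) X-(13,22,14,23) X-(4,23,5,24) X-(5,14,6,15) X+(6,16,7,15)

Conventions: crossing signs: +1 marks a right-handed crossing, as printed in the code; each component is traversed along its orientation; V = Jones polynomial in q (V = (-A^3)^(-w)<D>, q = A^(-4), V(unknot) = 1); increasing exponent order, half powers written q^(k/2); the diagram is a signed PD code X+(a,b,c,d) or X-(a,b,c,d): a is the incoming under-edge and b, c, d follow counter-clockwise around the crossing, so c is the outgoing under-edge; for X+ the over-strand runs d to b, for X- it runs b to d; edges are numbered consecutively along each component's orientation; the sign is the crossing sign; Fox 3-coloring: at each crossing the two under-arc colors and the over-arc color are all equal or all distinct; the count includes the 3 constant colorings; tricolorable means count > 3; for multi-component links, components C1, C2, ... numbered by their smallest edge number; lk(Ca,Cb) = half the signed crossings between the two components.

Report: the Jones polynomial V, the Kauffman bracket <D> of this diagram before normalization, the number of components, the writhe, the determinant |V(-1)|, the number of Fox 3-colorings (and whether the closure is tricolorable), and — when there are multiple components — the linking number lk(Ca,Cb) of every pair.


Jones polynomial: V(q) = q^-8 - 2q^-7 + q^-6 - 2q^-5 + 2q^-4 + q^-2
<D> = A^-10 + 2A^-2 - 2A^2 + A^6 - 2A^10 + A^14; writhe -6
components 1, writhe -6 (12 crossings)
3-colorings: 27 of 3^12, det 9 — tricolorable
note: det 9 = |V(-1)|; divisible by 3, so tricolorable


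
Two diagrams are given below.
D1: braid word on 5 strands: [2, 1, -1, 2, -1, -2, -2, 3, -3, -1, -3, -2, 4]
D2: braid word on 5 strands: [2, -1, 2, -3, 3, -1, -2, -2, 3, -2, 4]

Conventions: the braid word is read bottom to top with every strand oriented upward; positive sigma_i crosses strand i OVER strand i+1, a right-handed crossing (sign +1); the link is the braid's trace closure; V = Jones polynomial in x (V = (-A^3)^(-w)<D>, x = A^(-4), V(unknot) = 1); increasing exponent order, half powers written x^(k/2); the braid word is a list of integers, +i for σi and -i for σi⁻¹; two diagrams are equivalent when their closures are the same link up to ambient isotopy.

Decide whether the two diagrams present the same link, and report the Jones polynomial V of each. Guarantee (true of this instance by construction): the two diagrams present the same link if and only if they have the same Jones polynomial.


equivalent: yes
V(D1) = -x^(-9/2) - x^(-5/2) + x^(-3/2) - x^(-1/2)  (w -3, c 13, <D> = A^-7 - A^-3 + A + A^9)
V(D2) = -x^(-9/2) - x^(-5/2) + x^(-3/2) - x^(-1/2)  [11 crossings, <D> = A^-1 - A^3 + A^7 + A^15, w = -1]
key observation: all 2 diagrams share one V(x), hence one class


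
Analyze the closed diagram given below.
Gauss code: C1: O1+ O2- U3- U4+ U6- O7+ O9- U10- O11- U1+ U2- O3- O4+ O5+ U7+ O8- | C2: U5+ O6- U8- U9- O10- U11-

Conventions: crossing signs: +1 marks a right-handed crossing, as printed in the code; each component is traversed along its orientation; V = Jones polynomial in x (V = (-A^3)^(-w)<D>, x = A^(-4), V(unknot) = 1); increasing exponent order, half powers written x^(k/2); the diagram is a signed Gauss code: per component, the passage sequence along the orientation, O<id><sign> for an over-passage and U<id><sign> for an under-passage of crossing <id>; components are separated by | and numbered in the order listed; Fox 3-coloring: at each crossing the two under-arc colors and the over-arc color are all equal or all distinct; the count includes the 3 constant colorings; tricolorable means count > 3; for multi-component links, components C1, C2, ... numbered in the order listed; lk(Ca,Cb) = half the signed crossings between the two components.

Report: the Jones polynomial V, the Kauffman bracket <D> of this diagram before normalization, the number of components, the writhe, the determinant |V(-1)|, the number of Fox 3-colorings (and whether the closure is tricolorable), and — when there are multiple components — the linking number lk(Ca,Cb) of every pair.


V = -x^(-9/2) - x^(-5/2) + x^(-3/2) - x^(-1/2)
<D> = A^-7 - A^-3 + A + A^9 (w = -3)
2 components over 11 crossings, w = -3
lk(C1,C2): -2
3 Fox colorings among 3^11, |V(-1)| = 4: not tricolorable
why: the 1 component pair carries total linking -2


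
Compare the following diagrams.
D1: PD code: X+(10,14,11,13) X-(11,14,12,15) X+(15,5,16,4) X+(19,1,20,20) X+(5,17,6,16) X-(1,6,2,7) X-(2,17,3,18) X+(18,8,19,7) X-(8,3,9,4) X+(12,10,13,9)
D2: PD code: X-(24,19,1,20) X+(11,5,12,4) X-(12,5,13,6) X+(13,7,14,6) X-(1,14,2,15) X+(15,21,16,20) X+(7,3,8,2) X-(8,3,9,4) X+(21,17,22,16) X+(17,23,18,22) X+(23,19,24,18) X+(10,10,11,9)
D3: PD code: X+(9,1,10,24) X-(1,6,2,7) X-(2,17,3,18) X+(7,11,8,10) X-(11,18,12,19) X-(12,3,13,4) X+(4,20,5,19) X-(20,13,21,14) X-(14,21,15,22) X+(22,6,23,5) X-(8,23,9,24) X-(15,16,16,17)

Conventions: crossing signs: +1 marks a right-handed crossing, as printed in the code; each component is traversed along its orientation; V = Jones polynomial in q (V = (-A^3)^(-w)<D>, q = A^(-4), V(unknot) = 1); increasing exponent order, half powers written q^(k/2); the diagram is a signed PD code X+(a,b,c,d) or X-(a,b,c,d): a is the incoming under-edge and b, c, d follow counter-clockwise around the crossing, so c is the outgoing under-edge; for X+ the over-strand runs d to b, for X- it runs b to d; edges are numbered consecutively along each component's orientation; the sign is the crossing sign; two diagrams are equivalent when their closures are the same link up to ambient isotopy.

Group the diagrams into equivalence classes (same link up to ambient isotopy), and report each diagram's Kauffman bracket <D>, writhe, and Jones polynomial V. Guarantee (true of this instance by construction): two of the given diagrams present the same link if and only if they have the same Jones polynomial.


grouping into links: {D1} | {D2} | {D3}
V(D1) = 1  (w +2, c 10, <D> = A^6)
V(D2) = q + q^3 - q^4  [12 crossings, <D> = -A^-4 + 1 + A^8, w = +4]
D3 (bracket A^-8 + 1 - A^4; 12 crossings at w = -4): V = -q^-4 + q^-3 + q^-1
why: 3 values of V(q) split the 3 diagrams
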